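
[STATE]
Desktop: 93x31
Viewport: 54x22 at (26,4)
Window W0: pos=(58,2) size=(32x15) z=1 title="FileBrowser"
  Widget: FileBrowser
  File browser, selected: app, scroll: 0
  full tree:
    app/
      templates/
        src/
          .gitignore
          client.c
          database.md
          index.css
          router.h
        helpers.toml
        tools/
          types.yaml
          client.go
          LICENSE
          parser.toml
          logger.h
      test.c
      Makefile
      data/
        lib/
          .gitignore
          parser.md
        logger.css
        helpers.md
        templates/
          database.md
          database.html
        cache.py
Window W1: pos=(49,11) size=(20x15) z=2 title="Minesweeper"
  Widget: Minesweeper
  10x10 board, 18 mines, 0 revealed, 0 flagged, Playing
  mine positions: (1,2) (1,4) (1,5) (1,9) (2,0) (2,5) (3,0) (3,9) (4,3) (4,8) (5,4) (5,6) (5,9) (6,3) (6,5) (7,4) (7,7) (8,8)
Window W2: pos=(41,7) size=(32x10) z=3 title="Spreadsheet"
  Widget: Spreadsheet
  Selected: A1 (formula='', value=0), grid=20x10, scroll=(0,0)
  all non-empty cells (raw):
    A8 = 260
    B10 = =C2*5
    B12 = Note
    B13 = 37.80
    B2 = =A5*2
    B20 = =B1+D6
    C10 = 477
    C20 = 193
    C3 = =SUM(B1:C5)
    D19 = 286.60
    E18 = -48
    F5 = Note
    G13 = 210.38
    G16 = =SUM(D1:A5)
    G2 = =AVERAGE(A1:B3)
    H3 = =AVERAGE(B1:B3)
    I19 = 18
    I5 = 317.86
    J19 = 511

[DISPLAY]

                                ┠─────────────────────
                                ┃> [-] app/           
                                ┃    [+] templates/   
               ┏━━━━━━━━━━━━━━━━━━━━━━━━━━━━━━┓       
               ┃ Spreadsheet                  ┃       
               ┠──────────────────────────────┨       
               ┃A1:                           ┃       
               ┃       A       B       C      ┃       
               ┃------------------------------┃       
               ┃  1      [0]       0       0  ┃       
               ┃  2        0       0       0  ┃       
               ┃  3        0       0#CIRC!    ┃       
               ┗━━━━━━━━━━━━━━━━━━━━━━━━━━━━━━┛━━━━━━━
                       ┃■■■■■■■■■■        ┃           
                       ┃■■■■■■■■■■        ┃           
                       ┃■■■■■■■■■■        ┃           
                       ┃■■■■■■■■■■        ┃           
                       ┃■■■■■■■■■■        ┃           
                       ┃■■■■■■■■■■        ┃           
                       ┃■■■■■■■■■■        ┃           
                       ┃                  ┃           
                       ┗━━━━━━━━━━━━━━━━━━┛           


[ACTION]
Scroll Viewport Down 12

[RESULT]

               ┠──────────────────────────────┨       
               ┃A1:                           ┃       
               ┃       A       B       C      ┃       
               ┃------------------------------┃       
               ┃  1      [0]       0       0  ┃       
               ┃  2        0       0       0  ┃       
               ┃  3        0       0#CIRC!    ┃       
               ┗━━━━━━━━━━━━━━━━━━━━━━━━━━━━━━┛━━━━━━━
                       ┃■■■■■■■■■■        ┃           
                       ┃■■■■■■■■■■        ┃           
                       ┃■■■■■■■■■■        ┃           
                       ┃■■■■■■■■■■        ┃           
                       ┃■■■■■■■■■■        ┃           
                       ┃■■■■■■■■■■        ┃           
                       ┃■■■■■■■■■■        ┃           
                       ┃                  ┃           
                       ┗━━━━━━━━━━━━━━━━━━┛           
                                                      
                                                      
                                                      
                                                      
                                                      


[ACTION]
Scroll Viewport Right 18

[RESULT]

  ┠──────────────────────────────┨                ┃   
  ┃A1:                           ┃                ┃   
  ┃       A       B       C      ┃                ┃   
  ┃------------------------------┃                ┃   
  ┃  1      [0]       0       0  ┃                ┃   
  ┃  2        0       0       0  ┃                ┃   
  ┃  3        0       0#CIRC!    ┃                ┃   
  ┗━━━━━━━━━━━━━━━━━━━━━━━━━━━━━━┛━━━━━━━━━━━━━━━━┛   
          ┃■■■■■■■■■■        ┃                        
          ┃■■■■■■■■■■        ┃                        
          ┃■■■■■■■■■■        ┃                        
          ┃■■■■■■■■■■        ┃                        
          ┃■■■■■■■■■■        ┃                        
          ┃■■■■■■■■■■        ┃                        
          ┃■■■■■■■■■■        ┃                        
          ┃                  ┃                        
          ┗━━━━━━━━━━━━━━━━━━┛                        
                                                      
                                                      
                                                      
                                                      
                                                      


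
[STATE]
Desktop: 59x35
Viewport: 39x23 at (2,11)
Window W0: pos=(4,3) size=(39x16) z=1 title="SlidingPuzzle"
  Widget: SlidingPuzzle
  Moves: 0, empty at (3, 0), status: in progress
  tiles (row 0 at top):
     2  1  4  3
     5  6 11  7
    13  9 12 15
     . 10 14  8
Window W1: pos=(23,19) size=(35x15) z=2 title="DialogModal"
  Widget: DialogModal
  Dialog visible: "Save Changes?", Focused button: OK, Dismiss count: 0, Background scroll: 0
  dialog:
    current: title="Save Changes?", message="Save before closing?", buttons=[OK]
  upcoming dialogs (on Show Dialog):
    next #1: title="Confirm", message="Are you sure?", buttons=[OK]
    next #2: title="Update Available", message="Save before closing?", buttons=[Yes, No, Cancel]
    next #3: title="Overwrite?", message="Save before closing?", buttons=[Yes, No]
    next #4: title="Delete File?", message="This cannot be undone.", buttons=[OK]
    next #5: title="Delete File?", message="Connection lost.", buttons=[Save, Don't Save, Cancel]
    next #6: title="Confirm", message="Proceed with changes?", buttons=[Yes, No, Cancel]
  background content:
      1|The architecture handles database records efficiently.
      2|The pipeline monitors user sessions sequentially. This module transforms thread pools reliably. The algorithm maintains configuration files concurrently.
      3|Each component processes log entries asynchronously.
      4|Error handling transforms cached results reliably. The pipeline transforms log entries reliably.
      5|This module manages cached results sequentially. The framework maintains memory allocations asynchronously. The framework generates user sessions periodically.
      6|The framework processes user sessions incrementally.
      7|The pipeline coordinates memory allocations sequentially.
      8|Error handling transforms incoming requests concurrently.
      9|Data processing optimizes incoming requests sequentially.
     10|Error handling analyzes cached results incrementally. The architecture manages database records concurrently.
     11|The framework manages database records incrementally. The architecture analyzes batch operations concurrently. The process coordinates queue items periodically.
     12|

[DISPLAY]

  ┃│ 13 │  9 │ 12 │ 15 │               
  ┃├────┼────┼────┼────┤               
  ┃│    │ 10 │ 14 │  8 │               
  ┃└────┴────┴────┴────┘               
  ┃Moves: 0                            
  ┃                                    
  ┃                                    
  ┗━━━━━━━━━━━━━━━━━━━━━━━━━━━━━━━━━━━━
                     ┏━━━━━━━━━━━━━━━━━
                     ┃ DialogModal     
                     ┠─────────────────
                     ┃The architecture 
                     ┃The pipeline moni
                     ┃Each component pr
                     ┃Erro┌────────────
                     ┃This│    Save Cha
                     ┃The │ Save before
                     ┃The │         [OK
                     ┃Erro└────────────
                     ┃Data processing o
                     ┃Error handling an
                     ┃The framework man
                     ┗━━━━━━━━━━━━━━━━━


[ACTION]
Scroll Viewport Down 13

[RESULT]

  ┃├────┼────┼────┼────┤               
  ┃│    │ 10 │ 14 │  8 │               
  ┃└────┴────┴────┴────┘               
  ┃Moves: 0                            
  ┃                                    
  ┃                                    
  ┗━━━━━━━━━━━━━━━━━━━━━━━━━━━━━━━━━━━━
                     ┏━━━━━━━━━━━━━━━━━
                     ┃ DialogModal     
                     ┠─────────────────
                     ┃The architecture 
                     ┃The pipeline moni
                     ┃Each component pr
                     ┃Erro┌────────────
                     ┃This│    Save Cha
                     ┃The │ Save before
                     ┃The │         [OK
                     ┃Erro└────────────
                     ┃Data processing o
                     ┃Error handling an
                     ┃The framework man
                     ┗━━━━━━━━━━━━━━━━━
                                       


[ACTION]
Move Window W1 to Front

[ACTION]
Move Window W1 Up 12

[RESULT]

  ┃├────┼────┼────┼──┃Each component pr
  ┃│    │ 10 │ 14 │  ┃Erro┌────────────
  ┃└────┴────┴────┴──┃This│    Save Cha
  ┃Moves: 0          ┃The │ Save before
  ┃                  ┃The │         [OK
  ┃                  ┃Erro└────────────
  ┗━━━━━━━━━━━━━━━━━━┃Data processing o
                     ┃Error handling an
                     ┃The framework man
                     ┗━━━━━━━━━━━━━━━━━
                                       
                                       
                                       
                                       
                                       
                                       
                                       
                                       
                                       
                                       
                                       
                                       
                                       


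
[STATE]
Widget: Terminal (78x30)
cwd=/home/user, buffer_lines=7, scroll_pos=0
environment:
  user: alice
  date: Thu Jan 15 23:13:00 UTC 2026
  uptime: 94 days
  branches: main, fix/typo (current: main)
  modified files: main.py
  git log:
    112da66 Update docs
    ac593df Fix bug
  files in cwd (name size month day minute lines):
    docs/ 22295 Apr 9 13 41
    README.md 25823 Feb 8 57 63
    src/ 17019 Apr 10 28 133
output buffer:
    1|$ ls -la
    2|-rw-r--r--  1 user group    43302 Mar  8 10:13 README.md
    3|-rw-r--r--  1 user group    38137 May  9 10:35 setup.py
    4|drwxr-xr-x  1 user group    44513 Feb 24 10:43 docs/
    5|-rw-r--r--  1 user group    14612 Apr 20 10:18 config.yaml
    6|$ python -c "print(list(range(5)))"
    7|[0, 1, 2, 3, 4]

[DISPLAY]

$ ls -la                                                                      
-rw-r--r--  1 user group    43302 Mar  8 10:13 README.md                      
-rw-r--r--  1 user group    38137 May  9 10:35 setup.py                       
drwxr-xr-x  1 user group    44513 Feb 24 10:43 docs/                          
-rw-r--r--  1 user group    14612 Apr 20 10:18 config.yaml                    
$ python -c "print(list(range(5)))"                                           
[0, 1, 2, 3, 4]                                                               
$ █                                                                           
                                                                              
                                                                              
                                                                              
                                                                              
                                                                              
                                                                              
                                                                              
                                                                              
                                                                              
                                                                              
                                                                              
                                                                              
                                                                              
                                                                              
                                                                              
                                                                              
                                                                              
                                                                              
                                                                              
                                                                              
                                                                              
                                                                              


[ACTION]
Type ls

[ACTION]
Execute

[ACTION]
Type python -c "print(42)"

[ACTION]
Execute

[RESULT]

$ ls -la                                                                      
-rw-r--r--  1 user group    43302 Mar  8 10:13 README.md                      
-rw-r--r--  1 user group    38137 May  9 10:35 setup.py                       
drwxr-xr-x  1 user group    44513 Feb 24 10:43 docs/                          
-rw-r--r--  1 user group    14612 Apr 20 10:18 config.yaml                    
$ python -c "print(list(range(5)))"                                           
[0, 1, 2, 3, 4]                                                               
$ ls                                                                          
docs/  README.md  src/                                                        
$ python -c "print(42)"                                                       
42                                                                            
$ █                                                                           
                                                                              
                                                                              
                                                                              
                                                                              
                                                                              
                                                                              
                                                                              
                                                                              
                                                                              
                                                                              
                                                                              
                                                                              
                                                                              
                                                                              
                                                                              
                                                                              
                                                                              
                                                                              


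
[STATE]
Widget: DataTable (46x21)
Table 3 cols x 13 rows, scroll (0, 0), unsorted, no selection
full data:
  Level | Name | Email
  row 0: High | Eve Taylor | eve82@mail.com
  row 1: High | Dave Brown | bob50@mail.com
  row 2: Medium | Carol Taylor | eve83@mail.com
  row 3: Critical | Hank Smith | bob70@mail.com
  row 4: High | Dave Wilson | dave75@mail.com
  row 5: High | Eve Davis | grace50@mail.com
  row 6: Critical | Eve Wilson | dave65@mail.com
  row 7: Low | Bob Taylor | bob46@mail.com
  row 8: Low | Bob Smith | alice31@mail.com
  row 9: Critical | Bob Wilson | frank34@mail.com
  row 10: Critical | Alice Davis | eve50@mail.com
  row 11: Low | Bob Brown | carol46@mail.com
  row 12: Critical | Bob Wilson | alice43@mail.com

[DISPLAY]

Level   │Name        │Email                   
────────┼────────────┼────────────────        
High    │Eve Taylor  │eve82@mail.com          
High    │Dave Brown  │bob50@mail.com          
Medium  │Carol Taylor│eve83@mail.com          
Critical│Hank Smith  │bob70@mail.com          
High    │Dave Wilson │dave75@mail.com         
High    │Eve Davis   │grace50@mail.com        
Critical│Eve Wilson  │dave65@mail.com         
Low     │Bob Taylor  │bob46@mail.com          
Low     │Bob Smith   │alice31@mail.com        
Critical│Bob Wilson  │frank34@mail.com        
Critical│Alice Davis │eve50@mail.com          
Low     │Bob Brown   │carol46@mail.com        
Critical│Bob Wilson  │alice43@mail.com        
                                              
                                              
                                              
                                              
                                              
                                              


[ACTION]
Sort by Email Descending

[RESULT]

Level   │Name        │Email          ▼        
────────┼────────────┼────────────────        
High    │Eve Davis   │grace50@mail.com        
Critical│Bob Wilson  │frank34@mail.com        
Medium  │Carol Taylor│eve83@mail.com          
High    │Eve Taylor  │eve82@mail.com          
Critical│Alice Davis │eve50@mail.com          
High    │Dave Wilson │dave75@mail.com         
Critical│Eve Wilson  │dave65@mail.com         
Low     │Bob Brown   │carol46@mail.com        
Critical│Hank Smith  │bob70@mail.com          
High    │Dave Brown  │bob50@mail.com          
Low     │Bob Taylor  │bob46@mail.com          
Critical│Bob Wilson  │alice43@mail.com        
Low     │Bob Smith   │alice31@mail.com        
                                              
                                              
                                              
                                              
                                              
                                              


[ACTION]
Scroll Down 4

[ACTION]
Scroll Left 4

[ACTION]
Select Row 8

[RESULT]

Level   │Name        │Email          ▼        
────────┼────────────┼────────────────        
High    │Eve Davis   │grace50@mail.com        
Critical│Bob Wilson  │frank34@mail.com        
Medium  │Carol Taylor│eve83@mail.com          
High    │Eve Taylor  │eve82@mail.com          
Critical│Alice Davis │eve50@mail.com          
High    │Dave Wilson │dave75@mail.com         
Critical│Eve Wilson  │dave65@mail.com         
Low     │Bob Brown   │carol46@mail.com        
>ritical│Hank Smith  │bob70@mail.com          
High    │Dave Brown  │bob50@mail.com          
Low     │Bob Taylor  │bob46@mail.com          
Critical│Bob Wilson  │alice43@mail.com        
Low     │Bob Smith   │alice31@mail.com        
                                              
                                              
                                              
                                              
                                              
                                              


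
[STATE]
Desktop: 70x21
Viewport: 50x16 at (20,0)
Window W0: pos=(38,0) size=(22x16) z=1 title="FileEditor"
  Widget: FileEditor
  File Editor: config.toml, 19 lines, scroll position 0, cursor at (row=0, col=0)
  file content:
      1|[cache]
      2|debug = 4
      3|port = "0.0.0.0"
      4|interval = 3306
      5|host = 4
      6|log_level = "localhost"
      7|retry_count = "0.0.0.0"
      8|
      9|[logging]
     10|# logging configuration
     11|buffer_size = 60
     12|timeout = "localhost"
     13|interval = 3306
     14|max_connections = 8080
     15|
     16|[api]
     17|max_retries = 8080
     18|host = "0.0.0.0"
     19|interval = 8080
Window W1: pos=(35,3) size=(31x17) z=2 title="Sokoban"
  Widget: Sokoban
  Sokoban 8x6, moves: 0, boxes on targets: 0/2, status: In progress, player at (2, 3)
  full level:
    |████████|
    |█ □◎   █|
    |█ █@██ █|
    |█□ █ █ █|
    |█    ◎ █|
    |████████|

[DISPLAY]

                  ┏━━━━━━━━━━━━━━━━━━━━┓          
                  ┃ FileEditor         ┃          
                  ┠────────────────────┨          
               ┏━━━━━━━━━━━━━━━━━━━━━━━━━━━━━┓    
               ┃ Sokoban                     ┃    
               ┠─────────────────────────────┨    
               ┃████████                     ┃    
               ┃█ □◎   █                     ┃    
               ┃█ █@██ █                     ┃    
               ┃█□ █ █ █                     ┃    
               ┃█    ◎ █                     ┃    
               ┃████████                     ┃    
               ┃Moves: 0  0/2                ┃    
               ┃                             ┃    
               ┃                             ┃    
               ┃                             ┃    


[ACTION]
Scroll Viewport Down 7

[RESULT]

               ┠─────────────────────────────┨    
               ┃████████                     ┃    
               ┃█ □◎   █                     ┃    
               ┃█ █@██ █                     ┃    
               ┃█□ █ █ █                     ┃    
               ┃█    ◎ █                     ┃    
               ┃████████                     ┃    
               ┃Moves: 0  0/2                ┃    
               ┃                             ┃    
               ┃                             ┃    
               ┃                             ┃    
               ┃                             ┃    
               ┃                             ┃    
               ┃                             ┃    
               ┗━━━━━━━━━━━━━━━━━━━━━━━━━━━━━┛    
                                                  


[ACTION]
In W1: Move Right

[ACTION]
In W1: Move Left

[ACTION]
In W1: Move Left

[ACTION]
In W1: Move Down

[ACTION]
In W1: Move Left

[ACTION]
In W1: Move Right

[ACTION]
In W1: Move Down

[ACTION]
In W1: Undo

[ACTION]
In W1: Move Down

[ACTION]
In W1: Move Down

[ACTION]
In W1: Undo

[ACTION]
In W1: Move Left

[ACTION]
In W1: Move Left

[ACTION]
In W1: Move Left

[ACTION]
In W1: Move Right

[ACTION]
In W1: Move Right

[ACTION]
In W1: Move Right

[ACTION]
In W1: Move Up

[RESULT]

               ┠─────────────────────────────┨    
               ┃████████                     ┃    
               ┃█ □+   █                     ┃    
               ┃█ █ ██ █                     ┃    
               ┃█□ █ █ █                     ┃    
               ┃█    ◎ █                     ┃    
               ┃████████                     ┃    
               ┃Moves: 1  0/2                ┃    
               ┃                             ┃    
               ┃                             ┃    
               ┃                             ┃    
               ┃                             ┃    
               ┃                             ┃    
               ┃                             ┃    
               ┗━━━━━━━━━━━━━━━━━━━━━━━━━━━━━┛    
                                                  


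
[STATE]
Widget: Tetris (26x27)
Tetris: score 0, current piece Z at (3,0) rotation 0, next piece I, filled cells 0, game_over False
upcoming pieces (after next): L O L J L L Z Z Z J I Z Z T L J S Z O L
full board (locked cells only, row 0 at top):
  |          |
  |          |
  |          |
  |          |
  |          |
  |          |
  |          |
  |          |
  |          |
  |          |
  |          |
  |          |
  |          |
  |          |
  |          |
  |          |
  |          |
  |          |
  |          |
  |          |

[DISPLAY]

   ▓▓     │Next:          
    ▓▓    │████           
          │               
          │               
          │               
          │               
          │Score:         
          │0              
          │               
          │               
          │               
          │               
          │               
          │               
          │               
          │               
          │               
          │               
          │               
          │               
          │               
          │               
          │               
          │               
          │               
          │               
          │               


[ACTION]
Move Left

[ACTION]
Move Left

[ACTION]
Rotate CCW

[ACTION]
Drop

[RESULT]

          │Next:          
  ▓       │████           
 ▓▓       │               
 ▓        │               
          │               
          │               
          │Score:         
          │0              
          │               
          │               
          │               
          │               
          │               
          │               
          │               
          │               
          │               
          │               
          │               
          │               
          │               
          │               
          │               
          │               
          │               
          │               
          │               


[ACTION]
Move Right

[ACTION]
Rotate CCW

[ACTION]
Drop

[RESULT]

          │Next:          
          │████           
  ▓▓      │               
   ▓▓     │               
          │               
          │               
          │Score:         
          │0              
          │               
          │               
          │               
          │               
          │               
          │               
          │               
          │               
          │               
          │               
          │               
          │               
          │               
          │               
          │               
          │               
          │               
          │               
          │               


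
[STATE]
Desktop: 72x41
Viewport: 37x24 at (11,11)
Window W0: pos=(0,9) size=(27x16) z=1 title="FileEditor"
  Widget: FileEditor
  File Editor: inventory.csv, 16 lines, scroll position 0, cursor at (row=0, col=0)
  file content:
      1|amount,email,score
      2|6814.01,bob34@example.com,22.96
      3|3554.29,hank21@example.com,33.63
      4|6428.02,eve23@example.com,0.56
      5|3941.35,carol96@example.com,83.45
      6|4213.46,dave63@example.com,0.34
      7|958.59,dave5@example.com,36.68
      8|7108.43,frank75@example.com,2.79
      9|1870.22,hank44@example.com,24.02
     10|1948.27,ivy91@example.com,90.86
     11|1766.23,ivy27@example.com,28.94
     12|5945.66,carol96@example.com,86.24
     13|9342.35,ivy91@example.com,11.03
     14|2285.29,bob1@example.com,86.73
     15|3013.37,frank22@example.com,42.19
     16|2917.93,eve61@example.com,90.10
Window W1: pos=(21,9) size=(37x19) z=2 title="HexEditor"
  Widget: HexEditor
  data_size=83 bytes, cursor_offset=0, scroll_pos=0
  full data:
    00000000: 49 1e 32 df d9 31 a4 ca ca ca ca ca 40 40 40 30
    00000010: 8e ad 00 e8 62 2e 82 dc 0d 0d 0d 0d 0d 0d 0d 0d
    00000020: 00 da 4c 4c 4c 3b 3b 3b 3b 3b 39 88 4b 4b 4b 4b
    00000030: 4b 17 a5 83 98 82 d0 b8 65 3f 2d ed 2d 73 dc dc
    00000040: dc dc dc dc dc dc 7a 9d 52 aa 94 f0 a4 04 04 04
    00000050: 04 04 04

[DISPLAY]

──────────┠──────────────────────────
il,score  ┃00000000  49 1e 32 df d9 3
b34@exampl┃00000010  8e ad 00 e8 62 2
nk21@examp┃00000020  00 da 4c 4c 4c 3
e23@exampl┃00000030  4b 17 a5 83 98 8
rol96@exam┃00000040  dc dc dc dc dc d
ve63@examp┃00000050  04 04 04        
e5@example┃                          
ank75@exam┃                          
nk44@examp┃                          
y91@exampl┃                          
y27@exampl┃                          
rol96@exam┃                          
━━━━━━━━━━┃                          
          ┃                          
          ┃                          
          ┗━━━━━━━━━━━━━━━━━━━━━━━━━━
                                     
                                     
                                     
                                     
                                     
                                     
                                     


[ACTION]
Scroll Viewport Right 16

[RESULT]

──────────────────────────────┨      
000  49 1e 32 df d9 31 a4 ca  ┃      
010  8e ad 00 e8 62 2e 82 dc  ┃      
020  00 da 4c 4c 4c 3b 3b 3b  ┃      
030  4b 17 a5 83 98 82 d0 b8  ┃      
040  dc dc dc dc dc dc 7a 9d  ┃      
050  04 04 04                 ┃      
                              ┃      
                              ┃      
                              ┃      
                              ┃      
                              ┃      
                              ┃      
                              ┃      
                              ┃      
                              ┃      
━━━━━━━━━━━━━━━━━━━━━━━━━━━━━━┛      
                                     
                                     
                                     
                                     
                                     
                                     
                                     


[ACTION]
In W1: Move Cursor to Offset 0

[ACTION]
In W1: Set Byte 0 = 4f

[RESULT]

──────────────────────────────┨      
000  4F 1e 32 df d9 31 a4 ca  ┃      
010  8e ad 00 e8 62 2e 82 dc  ┃      
020  00 da 4c 4c 4c 3b 3b 3b  ┃      
030  4b 17 a5 83 98 82 d0 b8  ┃      
040  dc dc dc dc dc dc 7a 9d  ┃      
050  04 04 04                 ┃      
                              ┃      
                              ┃      
                              ┃      
                              ┃      
                              ┃      
                              ┃      
                              ┃      
                              ┃      
                              ┃      
━━━━━━━━━━━━━━━━━━━━━━━━━━━━━━┛      
                                     
                                     
                                     
                                     
                                     
                                     
                                     


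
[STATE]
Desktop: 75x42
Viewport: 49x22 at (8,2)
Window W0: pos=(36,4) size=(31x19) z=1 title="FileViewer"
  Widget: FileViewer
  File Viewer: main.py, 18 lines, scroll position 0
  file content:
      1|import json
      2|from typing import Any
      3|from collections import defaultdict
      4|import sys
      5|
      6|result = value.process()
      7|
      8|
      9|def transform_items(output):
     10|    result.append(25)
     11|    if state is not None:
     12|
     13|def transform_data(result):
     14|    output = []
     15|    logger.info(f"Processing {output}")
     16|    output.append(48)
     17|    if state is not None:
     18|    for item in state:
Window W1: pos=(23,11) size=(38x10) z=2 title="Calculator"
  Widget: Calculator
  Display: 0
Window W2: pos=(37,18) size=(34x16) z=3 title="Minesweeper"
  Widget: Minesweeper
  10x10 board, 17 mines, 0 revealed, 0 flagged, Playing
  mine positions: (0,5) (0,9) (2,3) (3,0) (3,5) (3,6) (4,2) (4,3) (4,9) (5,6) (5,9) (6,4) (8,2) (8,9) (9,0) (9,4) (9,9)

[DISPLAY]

                                                 
                                                 
                            ┏━━━━━━━━━━━━━━━━━━━━
                            ┃ FileViewer         
                            ┠────────────────────
                            ┃import json         
                            ┃from typing import A
                            ┃from collections imp
                            ┃import sys          
               ┏━━━━━━━━━━━━━━━━━━━━━━━━━━━━━━━━━
               ┃ Calculator                      
               ┠─────────────────────────────────
               ┃                                 
               ┃┌───┬───┬───┬───┐                
               ┃│ 7 │ 8 │ 9 │ ÷ │                
               ┃├───┼───┼───┼───┤                
               ┃│ 4 │ 5 │ 6 │┏━━━━━━━━━━━━━━━━━━━
               ┃└───┴───┴───┴┃ Minesweeper       
               ┗━━━━━━━━━━━━━┠───────────────────
                            ┃┃■■■■■■■■■■         
                            ┗┃■■■■■■■■■■         
                             ┃■■■■■■■■■■         


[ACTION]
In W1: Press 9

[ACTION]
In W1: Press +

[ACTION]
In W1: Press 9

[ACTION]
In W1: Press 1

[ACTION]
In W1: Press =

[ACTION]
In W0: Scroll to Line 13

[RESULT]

                                                 
                                                 
                            ┏━━━━━━━━━━━━━━━━━━━━
                            ┃ FileViewer         
                            ┠────────────────────
                            ┃import sys          
                            ┃                    
                            ┃result = value.proce
                            ┃                    
               ┏━━━━━━━━━━━━━━━━━━━━━━━━━━━━━━━━━
               ┃ Calculator                      
               ┠─────────────────────────────────
               ┃                                 
               ┃┌───┬───┬───┬───┐                
               ┃│ 7 │ 8 │ 9 │ ÷ │                
               ┃├───┼───┼───┼───┤                
               ┃│ 4 │ 5 │ 6 │┏━━━━━━━━━━━━━━━━━━━
               ┃└───┴───┴───┴┃ Minesweeper       
               ┗━━━━━━━━━━━━━┠───────────────────
                            ┃┃■■■■■■■■■■         
                            ┗┃■■■■■■■■■■         
                             ┃■■■■■■■■■■         


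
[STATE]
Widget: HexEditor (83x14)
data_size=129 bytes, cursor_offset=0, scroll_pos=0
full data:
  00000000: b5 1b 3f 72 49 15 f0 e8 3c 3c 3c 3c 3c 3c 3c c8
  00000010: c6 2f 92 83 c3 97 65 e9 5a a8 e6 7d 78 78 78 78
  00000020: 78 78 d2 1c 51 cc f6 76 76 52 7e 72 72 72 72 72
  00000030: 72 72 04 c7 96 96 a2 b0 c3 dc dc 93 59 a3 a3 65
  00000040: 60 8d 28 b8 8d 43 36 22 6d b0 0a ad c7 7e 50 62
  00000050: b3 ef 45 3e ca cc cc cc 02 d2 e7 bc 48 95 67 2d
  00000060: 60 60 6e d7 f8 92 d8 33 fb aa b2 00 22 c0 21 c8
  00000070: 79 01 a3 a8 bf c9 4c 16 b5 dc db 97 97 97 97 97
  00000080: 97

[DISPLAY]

00000000  B5 1b 3f 72 49 15 f0 e8  3c 3c 3c 3c 3c 3c 3c c8  |..?rI...<<<<<<<.|     
00000010  c6 2f 92 83 c3 97 65 e9  5a a8 e6 7d 78 78 78 78  |./....e.Z..}xxxx|     
00000020  78 78 d2 1c 51 cc f6 76  76 52 7e 72 72 72 72 72  |xx..Q..vvR~rrrrr|     
00000030  72 72 04 c7 96 96 a2 b0  c3 dc dc 93 59 a3 a3 65  |rr..........Y..e|     
00000040  60 8d 28 b8 8d 43 36 22  6d b0 0a ad c7 7e 50 62  |`.(..C6"m....~Pb|     
00000050  b3 ef 45 3e ca cc cc cc  02 d2 e7 bc 48 95 67 2d  |..E>........H.g-|     
00000060  60 60 6e d7 f8 92 d8 33  fb aa b2 00 22 c0 21 c8  |``n....3....".!.|     
00000070  79 01 a3 a8 bf c9 4c 16  b5 dc db 97 97 97 97 97  |y.....L.........|     
00000080  97                                                |.               |     
                                                                                   
                                                                                   
                                                                                   
                                                                                   
                                                                                   


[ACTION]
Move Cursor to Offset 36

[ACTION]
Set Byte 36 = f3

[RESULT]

00000000  b5 1b 3f 72 49 15 f0 e8  3c 3c 3c 3c 3c 3c 3c c8  |..?rI...<<<<<<<.|     
00000010  c6 2f 92 83 c3 97 65 e9  5a a8 e6 7d 78 78 78 78  |./....e.Z..}xxxx|     
00000020  78 78 d2 1c F3 cc f6 76  76 52 7e 72 72 72 72 72  |xx.....vvR~rrrrr|     
00000030  72 72 04 c7 96 96 a2 b0  c3 dc dc 93 59 a3 a3 65  |rr..........Y..e|     
00000040  60 8d 28 b8 8d 43 36 22  6d b0 0a ad c7 7e 50 62  |`.(..C6"m....~Pb|     
00000050  b3 ef 45 3e ca cc cc cc  02 d2 e7 bc 48 95 67 2d  |..E>........H.g-|     
00000060  60 60 6e d7 f8 92 d8 33  fb aa b2 00 22 c0 21 c8  |``n....3....".!.|     
00000070  79 01 a3 a8 bf c9 4c 16  b5 dc db 97 97 97 97 97  |y.....L.........|     
00000080  97                                                |.               |     
                                                                                   
                                                                                   
                                                                                   
                                                                                   
                                                                                   
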